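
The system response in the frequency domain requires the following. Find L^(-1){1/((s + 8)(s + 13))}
Partial fractions: 1/((s+8)(s+13)) = A/(s+8)+B/(s+13)
Cover-up: A = 1/(s+13)|_{s = -8} = 1/5; B = 1/(s+8)|_{s = -13} = -1/5
L^(-1) = (1/5)e^(-8t) - (1/5)e^(-13t)

Answer: (1/5)(e^(-8t) - e^(-13t))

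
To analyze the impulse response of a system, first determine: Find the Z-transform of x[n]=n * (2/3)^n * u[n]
Using the property Z{n*a^n*u[n]}=az/(z-a)^2
With a=2/3: X(z)=(2/3)z/(z - 2/3)^2, |z| > 2/3

Answer: (2/3)z/(z - 2/3)^2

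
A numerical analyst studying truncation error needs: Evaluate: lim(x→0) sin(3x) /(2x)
L'Hôpital (0/0): lim 3cos(3x)/2 = 3/2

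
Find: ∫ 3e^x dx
Since d/dx[e^x]=+e^x, we get 3e^x+C

Answer: 3e^x+C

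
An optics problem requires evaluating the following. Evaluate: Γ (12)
Γ(n)=(n-1)! for positive integers
Γ(12)=11!=39916800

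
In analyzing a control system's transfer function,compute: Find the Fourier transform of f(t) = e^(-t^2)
The Fourier transform of a Gaussian e^(-t^2) is sqrt(pi) * e^(-omega^2/4).
With a = 1: F(omega) = sqrt(pi) * e^(-omega^2/4)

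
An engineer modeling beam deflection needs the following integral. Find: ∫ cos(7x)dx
Using substitution u = 7x: ∫ cos(u) du/7 = sin(u)/7+C

Answer: (1/7)sin(7x)+C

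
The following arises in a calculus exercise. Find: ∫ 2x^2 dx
Using power rule: ∫ 2x^2 dx = 2/3 x^3 + C = (2/3)x^3 + C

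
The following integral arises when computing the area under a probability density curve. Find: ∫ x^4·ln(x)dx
By parts: u = ln(x), dv = x^4 dx
du = 1/x dx, v = x^5/5
= x^5·ln(x)/5 - ∫ x^4/5 dx
= x^5·ln(x)/5 - x^5/25+C

Answer: x^5(ln(x)/5-1/25)+C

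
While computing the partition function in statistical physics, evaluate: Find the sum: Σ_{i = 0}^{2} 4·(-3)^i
Geometric series: S=a(1 - r^n)/(1 - r)
a=4, r=-3, n=3
S=4(1+27)/4=28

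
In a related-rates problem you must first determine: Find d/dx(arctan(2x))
d/dx[arctan(u)] = u'/(1 + u²), u = 2x, u' = 2

Answer: 2/(1 + 4x²)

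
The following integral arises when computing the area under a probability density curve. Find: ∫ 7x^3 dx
Using power rule: ∫ 7x^3 dx = 7/4 x^4+C = (7/4)x^4+C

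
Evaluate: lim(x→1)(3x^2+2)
Polynomial is continuous, so substitute x = 1:
3·1^2+2 = 5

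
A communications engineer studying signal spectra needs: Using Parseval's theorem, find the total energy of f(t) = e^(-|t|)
Parseval's theorem: E = integral |f(t)|^2 dt = (1/2pi) integral |F(omega)|^2 domega
E = integral_{-inf}^{inf} e^(-2|t|) dt = 2*integral_0^inf e^(-2t) dt = 2/(2*1) = 1/1

Answer: 1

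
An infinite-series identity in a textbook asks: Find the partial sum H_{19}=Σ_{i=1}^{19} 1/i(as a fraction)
H_19 = 1 + 1/2 + 1/3 + ... + 1/19
= 275295799/77597520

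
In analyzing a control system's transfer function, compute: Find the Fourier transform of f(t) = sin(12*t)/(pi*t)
sin(W * t)/(pi * t)=(W/pi) * sinc(W * t/pi) is the impulse response of the ideal low-pass filter with cutoff W (here W=12).
Its Fourier transform is a rectangular function:
F(omega)=1 for |omega| < 12, 0 otherwise

Answer: rect(omega/24) [i.e., 1 for |omega| < 12, 0 otherwise]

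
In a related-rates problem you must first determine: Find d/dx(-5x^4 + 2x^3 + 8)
Power rule: d/dx(ax^n)=n·a·x^(n-1)
Term by term: -20·x^3+6·x^2

Answer: -20x^3+6x^2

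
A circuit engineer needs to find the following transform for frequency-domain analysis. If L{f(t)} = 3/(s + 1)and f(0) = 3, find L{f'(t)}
L{f'(t)} = s·F(s) - f(0) = 3s/(s+1)-3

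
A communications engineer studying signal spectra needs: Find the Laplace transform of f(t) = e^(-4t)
L{e^(at)}=1/(s-a)
L{e^(-4t)}=1/(s+4)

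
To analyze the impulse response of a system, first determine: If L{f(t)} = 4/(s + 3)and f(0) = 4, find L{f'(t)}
L{f'(t)}=s·F(s) - f(0)=4s/(s+3)-4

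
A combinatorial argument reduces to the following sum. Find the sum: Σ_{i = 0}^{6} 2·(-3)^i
Geometric series: S=a(1 - r^n)/(1 - r)
a=2, r=-3, n=7
S=2(1+2187)/4=1094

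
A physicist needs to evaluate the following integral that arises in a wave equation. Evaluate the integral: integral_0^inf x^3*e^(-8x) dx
This is a Gamma integral. Substitute u = 8x (du = 8 dx):
integral_0^inf x^3 * e^(-8x) dx = (1/8^4) integral_0^inf u^3 * e^(-u) du
= Gamma(4)/8^4 = 3!/8^4 = 6/4096

Answer: 3/2048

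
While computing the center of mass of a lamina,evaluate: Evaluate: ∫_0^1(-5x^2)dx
Step 1: Find antiderivative F(x) = (-5/3)x^3
Step 2: F(1) - F(0) = -5/3 - (0) = -5/3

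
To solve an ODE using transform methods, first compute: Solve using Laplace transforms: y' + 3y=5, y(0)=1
Take L of both sides: sY(s) - 1 + 3Y(s)=5/s
Y(s)(s + 3)=5/s + 1
Y(s)=5/(s(s + 3)) + 1/(s + 3)
Partial fractions: 5/(s(s + 3))=(5/3)/s - (5/3)/(s + 3)
So Y(s)=(5/3)/s - (2/3)/(s + 3)
Inverse transform (L^(-1){1/s}=1, L^(-1){1/(s + 3)}=e^(-3t)):

Answer: y(t)=5/3 - (2/3)·e^(-3t)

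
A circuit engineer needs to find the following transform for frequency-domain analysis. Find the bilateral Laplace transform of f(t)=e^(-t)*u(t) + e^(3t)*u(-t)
For e^(-t)*u(t): L=1/(s + 1), Re(s) > -1
For e^(3t)*u(-t): L=-1/(s-3), Re(s) < 3
Combined: F(s)=1/(s + 1) - 1/(s-3), -1 < Re(s) < 3

Answer: 1/(s + 1) - 1/(s-3), ROC: -1 < Re(s) < 3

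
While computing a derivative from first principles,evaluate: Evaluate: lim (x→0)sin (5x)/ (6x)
L'Hôpital (0/0): lim 5cos(5x)/6 = 5/6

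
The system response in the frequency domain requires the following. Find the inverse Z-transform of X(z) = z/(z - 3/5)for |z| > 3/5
Standard pair: z/(z-a) <-> a^n * u[n] for causal signals
With a = 3/5: x[n] = (3/5)^n * u[n]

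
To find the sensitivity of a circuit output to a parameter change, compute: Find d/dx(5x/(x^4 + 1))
Quotient rule: (f/g)' = (f'g - fg')/g²
f = 5x, f' = 5
g = x^4+1, g' = 4x^3

Answer: (5·(x^4+1)-20x^4)/(x^4+1)²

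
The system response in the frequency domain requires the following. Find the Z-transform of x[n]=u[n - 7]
Using the time-shift property: Z{u[n-7]} = z^(-7) * z/(z-1)
= z^(-6)/(z-1)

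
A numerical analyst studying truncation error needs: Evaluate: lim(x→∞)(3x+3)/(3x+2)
Divide numerator and denominator by x:
lim (3+3/x)/(3+2/x)=1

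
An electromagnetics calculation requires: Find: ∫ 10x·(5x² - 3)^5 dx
Let u = 5x² - 3, du = 10x dx
∫ u^5 du = u^6/6 + C

Answer: (5x² - 3)^6/6 + C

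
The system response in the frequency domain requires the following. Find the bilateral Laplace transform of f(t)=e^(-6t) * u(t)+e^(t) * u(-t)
For e^(-6t)*u(t): L = 1/(s + 6), Re(s) > -6
For e^(t)*u(-t): L = -1/(s-1), Re(s) < 1
Combined: F(s) = 1/(s + 6) - 1/(s-1), -6 < Re(s) < 1

Answer: 1/(s + 6) - 1/(s-1), ROC: -6 < Re(s) < 1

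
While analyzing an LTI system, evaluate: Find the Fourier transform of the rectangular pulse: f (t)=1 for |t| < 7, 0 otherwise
F(omega)=integral from -7 to 7 of e^(-j * omega * t) dt
=2 * sin(7 * omega)/omega=14 * sinc(7 * omega/pi)

Answer: 2 * sin(7 * omega)/omega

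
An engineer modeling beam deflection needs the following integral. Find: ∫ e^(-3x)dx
Since d/dx[e^(-3x)] = -3e^(-3x), we get -1/3 e^(-3x)+C

Answer: (-1/3)e^(-3x)+C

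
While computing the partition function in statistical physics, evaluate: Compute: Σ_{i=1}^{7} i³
Using formula: Σ i^3=[n(n+1)/2]²=[7·8/2]²=784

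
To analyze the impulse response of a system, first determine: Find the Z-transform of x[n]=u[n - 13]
Using the time-shift property: Z{u[n-13]}=z^(-13) * z/(z-1)
=z^(-12)/(z-1)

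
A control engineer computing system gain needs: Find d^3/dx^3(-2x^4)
Apply power rule 3 times:
d^1: -8x^3
d^2: -24x^2
d^3: -48x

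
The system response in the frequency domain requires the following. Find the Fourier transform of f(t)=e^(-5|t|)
Using the standard pair: F{e^(-a|t|)}=2a/(a^2+omega^2)
With a=5: F(omega)=10/(25+omega^2)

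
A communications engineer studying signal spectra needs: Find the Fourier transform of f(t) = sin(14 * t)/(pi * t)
sin(W*t)/(pi*t) = (W/pi)*sinc(W*t/pi) is the impulse response of the ideal low-pass filter with cutoff W (here W = 14).
Its Fourier transform is a rectangular function:
F(omega) = 1 for |omega| < 14, 0 otherwise

Answer: rect(omega/28) [i.e., 1 for |omega| < 14, 0 otherwise]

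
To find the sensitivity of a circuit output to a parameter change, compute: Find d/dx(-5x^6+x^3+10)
Power rule: d/dx(ax^n)=n·a·x^(n-1)
Term by term: -30·x^5 + 3·x^2

Answer: -30x^5 + 3x^2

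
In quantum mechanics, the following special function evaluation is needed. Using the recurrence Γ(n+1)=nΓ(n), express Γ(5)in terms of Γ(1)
Γ(5)=4Γ(4)=4·3Γ(3)=...=4!·Γ(1)=24·Γ(1)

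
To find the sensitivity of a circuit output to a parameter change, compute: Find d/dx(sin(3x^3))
Chain rule: d/dx[sin(u)] = cos(u)·u' where u = 3x^3
u' = 9x^2

Answer: 9x^2·cos(3x^3)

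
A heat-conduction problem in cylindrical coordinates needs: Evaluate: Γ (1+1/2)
Γ(n + 1/2) = (2n)!√π/(4^n·n!)
= 2√π/(4·1) = (1/2)·√π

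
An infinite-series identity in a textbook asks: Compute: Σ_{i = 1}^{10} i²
Using formula: Σ i^2=n(n+1)(2n+1)/6=10·11·21/6=385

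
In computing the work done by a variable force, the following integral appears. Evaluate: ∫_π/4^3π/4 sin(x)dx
Antiderivative: -cos(x)
Evaluate at bounds: [-cos(1·3π/4)/1] - [-cos(1·π/4)/1]
=(-(-√2/2)+(√2/2))/1=√2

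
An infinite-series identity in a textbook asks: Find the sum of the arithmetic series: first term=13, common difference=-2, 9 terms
Last term: a_n=13+(9-1)·-2=-3
Sum=n(a_1+a_n)/2=9(13+(-3))/2=45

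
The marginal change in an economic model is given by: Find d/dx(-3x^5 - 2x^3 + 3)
Power rule: d/dx(ax^n) = n·a·x^(n-1)
Term by term: -15·x^4 - 6·x^2

Answer: -15x^4 - 6x^2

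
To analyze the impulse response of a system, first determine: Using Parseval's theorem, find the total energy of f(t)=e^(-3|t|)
Parseval's theorem: E=integral |f(t)|^2 dt=(1/2pi) integral |F(omega)|^2 domega
E=integral_{-inf}^{inf} e^(-6|t|) dt=2*integral_0^inf e^(-6t) dt=2/(2*3)=1/3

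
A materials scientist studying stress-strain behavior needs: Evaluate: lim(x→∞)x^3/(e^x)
Apply L'Hôpital 3 times (∞/∞ each time):
Eventually get 3!/(e^x) → 0

Answer: 0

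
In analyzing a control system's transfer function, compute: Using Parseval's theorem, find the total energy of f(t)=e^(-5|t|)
Parseval's theorem: E = integral |f(t)|^2 dt = (1/2pi) integral |F(omega)|^2 domega
E = integral_{-inf}^{inf} e^(-10|t|) dt = 2 * integral_0^inf e^(-10t) dt = 2/(2 * 5) = 1/5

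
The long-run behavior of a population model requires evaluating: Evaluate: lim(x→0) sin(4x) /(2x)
L'Hôpital (0/0): lim 4cos(4x)/2=4/2

Answer: 2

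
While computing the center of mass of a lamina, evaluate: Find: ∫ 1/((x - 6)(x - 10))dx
Partial fractions: 1/((x-6)(x-10))=A/(x-6)+B/(x-10)
A=-1/4, B=1/4
∫ [-1/4· 1/(x-6)+1/4· 1/(x-10)] dx
=(1/4)[ln|x-10| - ln|x-6|]+C

Answer: (1/4)·ln|(x-10)/(x-6)|+C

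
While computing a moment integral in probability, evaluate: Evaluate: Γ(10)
Γ(n)=(n-1)! for positive integers
Γ(10)=9!=362880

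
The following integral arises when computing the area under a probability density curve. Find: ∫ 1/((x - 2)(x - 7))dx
Partial fractions: 1/((x-2)(x-7))=A/(x-2)+B/(x-7)
A=-1/5, B=1/5
∫ [-1/5· 1/(x-2)+1/5· 1/(x-7)] dx
=(1/5)[ln|x-7| - ln|x-2|]+C

Answer: (1/5)·ln|(x-7)/(x-2)|+C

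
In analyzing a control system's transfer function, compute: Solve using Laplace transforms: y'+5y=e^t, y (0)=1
Take L: sY - 1+5Y = 1/(s-1)
Y(s+5) = 1/(s-1)+1
Y = 1/((s-1)(s+5))+1/(s+5)
Partial fractions: 1/((s-1)(s+5)) = (1/6)/(s-1) - (1/6)/(s+5)
So Y = (1/6)/(s-1)+(5/6)/(s+5)
Inverse Laplace transform (L^(-1){1/(s-1)} = e^t, L^(-1){1/(s+5)} = e^(-5t)):

Answer: y(t) = (1/6)·e^t+(5/6)·e^(-5t)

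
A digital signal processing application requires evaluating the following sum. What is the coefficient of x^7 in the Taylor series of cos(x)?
cos(x) has only even powers. Coefficient of x^7=0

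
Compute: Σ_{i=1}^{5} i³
Using formula: Σ i^3=[n(n + 1)/2]²=[5·6/2]²=225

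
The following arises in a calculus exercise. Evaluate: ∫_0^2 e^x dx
Antiderivative: e^x
Evaluate: (e^2 - 1)

Answer: e^2 - 1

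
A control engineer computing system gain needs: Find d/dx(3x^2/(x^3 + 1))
Quotient rule: (f/g)' = (f'g - fg')/g²
f = 3x^2, f' = 6x
g = x^3 + 1, g' = 3x^2

Answer: (6x·(x^3 + 1) - 9x^4)/(x^3 + 1)²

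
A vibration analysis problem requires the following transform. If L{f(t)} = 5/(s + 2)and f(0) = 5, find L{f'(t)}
L{f'(t)}=s·F(s) - f(0)=5s/(s+2)-5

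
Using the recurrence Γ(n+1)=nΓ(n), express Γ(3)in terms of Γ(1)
Γ(3)=2Γ(2)=2·1Γ(1)=...=2!·Γ(1)=2·Γ(1)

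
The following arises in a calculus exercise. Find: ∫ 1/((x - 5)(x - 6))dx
Partial fractions: 1/((x-5)(x-6))=A/(x-5) + B/(x-6)
A=-1, B=1
∫ [-1· 1/(x-5) + 1· 1/(x-6)] dx
=(1)[ln|x-6| - ln|x-5|] + C

Answer: ln|(x-6)/(x-5)| + C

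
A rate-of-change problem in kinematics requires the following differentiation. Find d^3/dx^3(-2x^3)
Apply power rule 3 times:
d^1: -6x^2
d^2: -12x
d^3: -12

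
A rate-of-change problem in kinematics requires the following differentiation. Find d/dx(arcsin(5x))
d/dx[arcsin(u)] = u'/√(1-u²), u = 5x, u' = 5

Answer: 5/√(1-25x²)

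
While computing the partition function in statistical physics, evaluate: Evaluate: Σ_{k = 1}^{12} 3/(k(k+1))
Partial fractions: 3/(k(k+1)) = 3/k - 3/(k+1)
Telescoping sum: 3(1-1/13) = 3·12/13

Answer: 36/13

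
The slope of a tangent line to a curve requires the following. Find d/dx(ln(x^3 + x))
Chain rule: d/dx[ln(u)]=u'/u where u=x^3 + x
u'=3x^2 + 1

Answer: (3x^2 + 1)/(x^3 + x)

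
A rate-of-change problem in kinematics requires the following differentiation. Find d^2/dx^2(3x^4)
Apply power rule 2 times:
d^1: 12x^3
d^2: 36x^2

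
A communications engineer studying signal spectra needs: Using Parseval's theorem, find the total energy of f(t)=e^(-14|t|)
Parseval's theorem: E=integral |f(t)|^2 dt=(1/2pi) integral |F(omega)|^2 domega
E=integral_{-inf}^{inf} e^(-28|t|) dt=2*integral_0^inf e^(-28t) dt=2/(2*14)=1/14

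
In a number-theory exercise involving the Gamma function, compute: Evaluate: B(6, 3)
B(x,y) = Γ(x)Γ(y)/Γ(x+y) = (x-1)!(y-1)!/(x+y-1)!
B(6,3) = 5!·2!/8! = 1/168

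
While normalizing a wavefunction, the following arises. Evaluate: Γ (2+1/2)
Γ(n + 1/2)=(2n)!√π/(4^n·n!)
=24√π/(16·2)=(3/4)·√π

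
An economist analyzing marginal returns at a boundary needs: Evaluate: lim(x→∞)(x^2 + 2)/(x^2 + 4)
Divide numerator and denominator by x^2:
lim (1+2/x^2)/(1+4/x^2) = 1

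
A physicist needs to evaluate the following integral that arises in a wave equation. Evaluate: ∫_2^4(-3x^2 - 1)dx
Step 1: Find antiderivative F(x)=-x^3 - x
Step 2: F(4) - F(2)=-68 - (-10)=-58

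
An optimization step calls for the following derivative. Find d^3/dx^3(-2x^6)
Apply power rule 3 times:
d^1: -12x^5
d^2: -60x^4
d^3: -240x^3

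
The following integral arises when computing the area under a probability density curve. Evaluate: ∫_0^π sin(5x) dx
Antiderivative: -cos(5x)/5
Evaluate at bounds: [-cos(5·π)/5] - [-cos(5·0)/5]
= (-(-1)+(1))/5 = 2/5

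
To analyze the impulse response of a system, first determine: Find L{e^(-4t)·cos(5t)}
First shifting: L{e^(at)f(t)}=F(s-a)
L{cos(5t)}=s/(s²+25)
Shift: (s+4)/((s+4)²+25)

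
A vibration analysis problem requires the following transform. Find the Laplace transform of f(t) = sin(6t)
L{sin(wt)} = w/(s² + w²)
L{sin(6t)} = 6/(s² + 36)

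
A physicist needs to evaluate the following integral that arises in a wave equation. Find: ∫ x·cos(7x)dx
By parts: u=x, dv=cos(7x) dx
du=dx, v=sin(7x)/7
=x·sin(7x)/7 + cos(7x)/7² + C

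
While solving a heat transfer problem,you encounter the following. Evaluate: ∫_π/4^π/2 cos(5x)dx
Antiderivative: sin(5x)/5
Evaluate at bounds: [sin(5·π/2)/5] - [sin(5·π/4)/5]
= ((1) - (-√2/2))/5 = 1/5 + √2/10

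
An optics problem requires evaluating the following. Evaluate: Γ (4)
Γ(n) = (n-1)! for positive integers
Γ(4) = 3! = 6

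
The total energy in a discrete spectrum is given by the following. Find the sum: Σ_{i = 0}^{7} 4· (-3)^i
Geometric series: S=a(1 - r^n)/(1 - r)
a=4, r=-3, n=8
S=4(1 - 6561)/4=-6560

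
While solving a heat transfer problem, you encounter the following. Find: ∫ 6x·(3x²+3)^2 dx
Let u=3x² + 3, du=6x dx
∫ u^2 du=u^3/3 + C

Answer: (3x² + 3)^3/3 + C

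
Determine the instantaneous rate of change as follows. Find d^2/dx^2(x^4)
Apply power rule 2 times:
d^1: 4x^3
d^2: 12x^2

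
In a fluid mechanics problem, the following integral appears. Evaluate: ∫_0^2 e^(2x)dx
Antiderivative: (1/2)e^(2x)
Evaluate: (1/2)(e^4 - 1)

Answer: (e^4 - 1)/2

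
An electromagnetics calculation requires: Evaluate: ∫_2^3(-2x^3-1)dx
Step 1: Find antiderivative F(x) = (-1/2)x^4 - x
Step 2: F(3) - F(2) = -87/2 - (-10) = -67/2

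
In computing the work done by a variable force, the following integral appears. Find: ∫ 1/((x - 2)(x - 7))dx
Partial fractions: 1/((x-2)(x-7)) = A/(x-2) + B/(x-7)
A = -1/5, B = 1/5
∫ [-1/5· 1/(x-2) + 1/5· 1/(x-7)] dx
= (1/5)[ln|x-7| - ln|x-2|] + C

Answer: (1/5)·ln|(x-7)/(x-2)| + C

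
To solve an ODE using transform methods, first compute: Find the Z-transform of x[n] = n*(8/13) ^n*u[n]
Using the property Z{n*a^n*u[n]} = az/(z-a)^2
With a = 8/13: X(z) = (8/13)z/(z - 8/13)^2, |z| > 8/13

Answer: (8/13)z/(z - 8/13)^2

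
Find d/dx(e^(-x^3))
Chain rule: d/dx[e^u] = e^u · u' where u = -x^3
u' = -3x^2

Answer: -3x^2·e^(-x^3)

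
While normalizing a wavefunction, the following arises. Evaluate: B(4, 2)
B(x,y)=Γ(x)Γ(y)/Γ(x + y)=(x-1)!(y-1)!/(x + y-1)!
B(4,2)=3!·1!/5!=1/20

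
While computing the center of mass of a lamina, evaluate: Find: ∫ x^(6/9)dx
Power rule: ∫ x^(2/3) dx=x^(5/3)/(5/3)+C

Answer: (3/5)·x^(5/3)+C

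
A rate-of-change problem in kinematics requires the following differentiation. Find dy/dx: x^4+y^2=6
Differentiate: 4x^3+2y·(dy/dx) = 0
dy/dx = -4x^3/(2y)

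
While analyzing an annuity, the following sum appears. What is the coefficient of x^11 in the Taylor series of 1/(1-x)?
1/(1-x)=Σ x^n for |x|<1
All coefficients are 1

Answer: 1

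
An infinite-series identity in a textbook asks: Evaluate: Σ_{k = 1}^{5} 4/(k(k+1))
Partial fractions: 4/(k(k + 1))=4/k - 4/(k + 1)
Telescoping sum: 4(1 - 1/6)=4·5/6

Answer: 10/3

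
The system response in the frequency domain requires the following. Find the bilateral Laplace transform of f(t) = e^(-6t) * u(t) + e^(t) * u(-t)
For e^(-6t) * u(t): L = 1/(s+6), Re(s) > -6
For e^(t) * u(-t): L = -1/(s-1), Re(s) < 1
Combined: F(s) = 1/(s+6)-1/(s-1), -6 < Re(s) < 1

Answer: 1/(s+6)-1/(s-1), ROC: -6 < Re(s) < 1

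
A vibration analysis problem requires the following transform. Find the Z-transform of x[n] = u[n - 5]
Using the time-shift property: Z{u[n-5]}=z^(-5)*z/(z-1)
=z^(-4)/(z-1)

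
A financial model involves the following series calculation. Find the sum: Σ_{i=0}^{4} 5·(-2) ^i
Geometric series: S=a(1 - r^n)/(1 - r)
a=5, r=-2, n=5
S=5(1+32)/3=55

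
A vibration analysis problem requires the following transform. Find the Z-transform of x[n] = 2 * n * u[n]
Z{n * u[n]} = z/(z-1)^2
By linearity: Z{2 * n * u[n]} = 2z/(z-1)^2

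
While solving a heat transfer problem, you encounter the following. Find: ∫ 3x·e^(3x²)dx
Let u = 3x², du = 6x dx
∫ (1/2)e^u du = e^u/2+C

Answer: e^(3x²)/2+C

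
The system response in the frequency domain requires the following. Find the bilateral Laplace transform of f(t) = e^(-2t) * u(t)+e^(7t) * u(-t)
For e^(-2t)*u(t): L=1/(s+2), Re(s) > -2
For e^(7t)*u(-t): L=-1/(s-7), Re(s) < 7
Combined: F(s)=1/(s+2)-1/(s-7), -2 < Re(s) < 7

Answer: 1/(s+2)-1/(s-7), ROC: -2 < Re(s) < 7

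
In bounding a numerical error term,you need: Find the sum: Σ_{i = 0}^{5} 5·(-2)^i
Geometric series: S = a(1 - r^n)/(1 - r)
a = 5, r = -2, n = 6
S = 5(1-64)/3 = -105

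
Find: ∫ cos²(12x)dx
Using identity cos²(u) = (1 + cos(2u))/2:
∫ (1 + cos(24x))/2 dx = x/2 + sin(24x)/48 + C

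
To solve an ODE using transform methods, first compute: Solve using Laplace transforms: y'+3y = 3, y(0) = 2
Take L of both sides: sY(s)-2+3Y(s)=3/s
Y(s)(s+3)=3/s+2
Y(s)=3/(s(s+3))+2/(s+3)
Partial fractions: 3/(s(s+3))=1/s - 1/(s+3)
So Y(s)=1/s+1/(s+3)
Inverse transform (L^(-1){1/s}=1, L^(-1){1/(s+3)}=e^(-3t)):

Answer: y(t)=1+e^(-3t)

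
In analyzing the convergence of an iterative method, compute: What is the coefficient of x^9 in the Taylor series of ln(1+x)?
ln(1 + x) = Σ (-1)^(n + 1) x^n/n
Coefficient of x^9 = (-1)^10/9 = 1/9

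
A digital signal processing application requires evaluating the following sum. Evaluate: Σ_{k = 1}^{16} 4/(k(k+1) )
Partial fractions: 4/(k(k + 1))=4/k - 4/(k + 1)
Telescoping sum: 4(1 - 1/17)=4·16/17

Answer: 64/17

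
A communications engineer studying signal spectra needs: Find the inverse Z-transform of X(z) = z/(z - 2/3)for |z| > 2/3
Standard pair: z/(z-a) <-> a^n * u[n] for causal signals
With a = 2/3: x[n] = (2/3)^n * u[n]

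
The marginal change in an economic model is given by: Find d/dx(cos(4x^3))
Chain rule: d/dx[cos(u)] = -sin(u)·u' where u = 4x^3
u' = 12x^2

Answer: -12x^2·sin(4x^3)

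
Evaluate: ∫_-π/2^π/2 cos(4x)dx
Antiderivative: sin(4x)/4
Evaluate at bounds: [sin(4·π/2)/4] - [sin(4·-π/2)/4]
= ((0) - (0))/4 = 0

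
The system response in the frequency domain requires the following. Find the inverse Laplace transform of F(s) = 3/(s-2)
L^(-1){3/(s-a)} = c·e^(at)
Here a = 2, c = 3

Answer: 3e^(2t)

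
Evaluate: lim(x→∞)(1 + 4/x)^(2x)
Rewrite as [(1 + 4/x)^x]^2.
lim(1 + 4/x)^x = e^4, so limit = (e^4)^2 = e^8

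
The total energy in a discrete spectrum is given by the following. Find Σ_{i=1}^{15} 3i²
= 3·n(n+1)(2n+1)/6 = 3·15·16·31/6 = 3720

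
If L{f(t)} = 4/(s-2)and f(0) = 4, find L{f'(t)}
L{f'(t)}=s·F(s) - f(0)=4s/(s-2) - 4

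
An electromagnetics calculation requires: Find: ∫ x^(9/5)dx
Power rule: ∫ x^(9/5) dx=x^(14/5)/(14/5)+C

Answer: (5/14)·x^(14/5)+C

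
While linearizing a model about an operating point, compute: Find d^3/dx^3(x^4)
Apply power rule 3 times:
d^1: 4x^3
d^2: 12x^2
d^3: 24x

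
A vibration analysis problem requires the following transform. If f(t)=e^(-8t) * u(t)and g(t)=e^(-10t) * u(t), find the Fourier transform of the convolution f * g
By the convolution theorem: F{f * g} = F(omega) * G(omega)
F(omega) = 1/(8 + j * omega), G(omega) = 1/(10 + j * omega)
F{f * g} = 1/((8 + j * omega)(10 + j * omega))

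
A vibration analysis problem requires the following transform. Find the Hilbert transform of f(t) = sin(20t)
The Hilbert transform shifts each frequency component by -pi/2.
H{sin(wt)} = -cos(wt)
With w = 20: H{sin(20t)} = -cos(20t)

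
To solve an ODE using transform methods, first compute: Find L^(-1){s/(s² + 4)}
L^(-1){s/(s²+w²)}=cos(wt)
Here w=2

Answer: cos(2t)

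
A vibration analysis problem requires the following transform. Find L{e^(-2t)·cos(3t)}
First shifting: L{e^(at)f(t)} = F(s-a)
L{cos(3t)} = s/(s² + 9)
Shift: (s + 2)/((s + 2)² + 9)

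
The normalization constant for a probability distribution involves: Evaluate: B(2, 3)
B(x,y)=Γ(x)Γ(y)/Γ(x + y)=(x-1)!(y-1)!/(x + y-1)!
B(2,3)=1!·2!/4!=1/12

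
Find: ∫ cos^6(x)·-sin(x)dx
Let u=cos(x), du=-sin(x) dx
∫ u^6 du=u^7/7 + C

Answer: cos^7(x)/7 + C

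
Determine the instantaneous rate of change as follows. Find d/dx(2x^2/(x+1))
Quotient rule: (f/g)'=(f'g - fg')/g²
f=2x^2, f'=4x
g=x+1, g'=1

Answer: (4x·(x+1)-2x^2)/(x+1)²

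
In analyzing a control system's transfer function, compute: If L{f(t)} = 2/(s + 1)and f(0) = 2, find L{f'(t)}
L{f'(t)} = s·F(s) - f(0) = 2s/(s+1)-2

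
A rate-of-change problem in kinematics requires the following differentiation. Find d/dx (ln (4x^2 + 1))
Chain rule: d/dx[ln(u)]=u'/u where u=4x^2+1
u'=8x

Answer: (8x)/(4x^2+1)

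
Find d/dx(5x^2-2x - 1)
Power rule: d/dx(ax^n) = n·a·x^(n-1)
Term by term: 10·x - 2

Answer: 10x - 2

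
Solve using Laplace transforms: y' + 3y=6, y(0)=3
Take L of both sides: sY(s) - 3 + 3Y(s) = 6/s
Y(s)(s + 3) = 6/s + 3
Y(s) = 6/(s(s + 3)) + 3/(s + 3)
Partial fractions: 6/(s(s + 3)) = 2/s - 2/(s + 3)
So Y(s) = 2/s + 1/(s + 3)
Inverse transform (L^(-1){1/s} = 1, L^(-1){1/(s + 3)} = e^(-3t)):

Answer: y(t) = 2 + e^(-3t)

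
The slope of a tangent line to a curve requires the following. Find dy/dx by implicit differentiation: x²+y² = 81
Differentiate both sides: 2x + 2y·(dy/dx)=0
Solve: dy/dx=-2x/(2y)=-x/y

Answer: dy/dx=-x/y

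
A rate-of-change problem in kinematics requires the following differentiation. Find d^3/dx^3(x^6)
Apply power rule 3 times:
d^1: 6x^5
d^2: 30x^4
d^3: 120x^3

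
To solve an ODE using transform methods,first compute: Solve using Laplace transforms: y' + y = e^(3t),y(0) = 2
Take L: sY - 2 + Y=1/(s-3)
Y(s + 1)=1/(s-3) + 2
Y=1/((s-3)(s + 1)) + 2/(s + 1)
Partial fractions: 1/((s-3)(s + 1))=(1/4)/(s-3) - (1/4)/(s + 1)
So Y=(1/4)/(s-3) + (7/4)/(s + 1)
Inverse Laplace transform (L^(-1){1/(s-3)}=e^(3t), L^(-1){1/(s + 1)}=e^(-t)):

Answer: y(t)=(1/4)·e^(3t) + (7/4)·e^(-t)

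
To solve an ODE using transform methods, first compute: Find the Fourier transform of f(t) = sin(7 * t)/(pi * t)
sin(W*t)/(pi*t) = (W/pi)*sinc(W*t/pi) is the impulse response of the ideal low-pass filter with cutoff W (here W = 7).
Its Fourier transform is a rectangular function:
F(omega) = 1 for |omega| < 7, 0 otherwise

Answer: rect(omega/14) [i.e., 1 for |omega| < 7, 0 otherwise]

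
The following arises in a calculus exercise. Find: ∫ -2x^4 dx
Using power rule: ∫ -2x^4 dx=-2/5 x^5+C=(-2/5)x^5+C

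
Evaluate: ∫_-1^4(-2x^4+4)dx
Step 1: Find antiderivative F(x)=(-2/5)x^5+4x
Step 2: F(4) - F(-1)=-1968/5 - (-18/5)=-390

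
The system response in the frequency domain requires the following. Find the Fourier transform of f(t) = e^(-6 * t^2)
The Fourier transform of a Gaussian e^(-a*t^2) is sqrt(pi/a)*e^(-omega^2/(4a)).
With a = 6: F(omega) = sqrt(pi/6)*e^(-omega^2/24)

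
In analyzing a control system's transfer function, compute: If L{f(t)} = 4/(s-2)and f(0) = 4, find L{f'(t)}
L{f'(t)}=s·F(s) - f(0)=4s/(s-2)-4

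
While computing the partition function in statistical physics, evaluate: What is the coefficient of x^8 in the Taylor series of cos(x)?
cos(x) = Σ (-1)^k x^(2k)/(2k)!
For x^8: (-1)^4/8! = 1/40320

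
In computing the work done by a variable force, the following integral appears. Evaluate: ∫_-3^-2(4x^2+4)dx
Step 1: Find antiderivative F(x)=(4/3)x^3 + 4x
Step 2: F(-2) - F(-3)=-56/3 - (-48)=88/3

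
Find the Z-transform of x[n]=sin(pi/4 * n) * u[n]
Z{sin(w0 * n) * u[n]} = z * sin(w0)/(z^2 - 2z * cos(w0) + 1)
With w0 = pi/4: X(z) = z * sin(pi/4)/(z^2 - 2z * cos(pi/4) + 1)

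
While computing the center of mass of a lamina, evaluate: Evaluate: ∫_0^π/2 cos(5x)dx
Antiderivative: sin(5x)/5
Evaluate at bounds: [sin(5·π/2)/5] - [sin(5·0)/5]
=((1) - (0))/5=1/5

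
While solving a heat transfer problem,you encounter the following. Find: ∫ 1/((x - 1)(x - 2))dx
Partial fractions: 1/((x-1)(x-2)) = A/(x-1) + B/(x-2)
A = -1, B = 1
∫ [-1· 1/(x-1) + 1· 1/(x-2)] dx
= (1)[ln|x-2| - ln|x-1|] + C

Answer: ln|(x-2)/(x-1)| + C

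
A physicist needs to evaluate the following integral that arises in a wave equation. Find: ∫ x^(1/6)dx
Power rule: ∫ x^(1/6) dx=x^(7/6)/(7/6) + C

Answer: (6/7)·x^(7/6) + C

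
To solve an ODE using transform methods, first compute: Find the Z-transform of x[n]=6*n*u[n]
Z{n*u[n]}=z/(z-1)^2
By linearity: Z{6*n*u[n]}=6z/(z-1)^2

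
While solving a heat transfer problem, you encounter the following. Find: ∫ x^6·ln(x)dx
By parts: u=ln(x), dv=x^6 dx
du=1/x dx, v=x^7/7
=x^7·ln(x)/7 - ∫ x^6/7 dx
=x^7·ln(x)/7 - x^7/49 + C

Answer: x^7(ln(x)/7 - 1/49) + C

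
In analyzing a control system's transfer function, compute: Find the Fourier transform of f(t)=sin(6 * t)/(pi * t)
sin(W * t)/(pi * t) = (W/pi) * sinc(W * t/pi) is the impulse response of the ideal low-pass filter with cutoff W (here W = 6).
Its Fourier transform is a rectangular function:
F(omega) = 1 for |omega| < 6, 0 otherwise

Answer: rect(omega/12) [i.e., 1 for |omega| < 6, 0 otherwise]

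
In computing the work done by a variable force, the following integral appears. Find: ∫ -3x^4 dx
Using power rule: ∫ -3x^4 dx = -3/5 x^5+C = (-3/5)x^5+C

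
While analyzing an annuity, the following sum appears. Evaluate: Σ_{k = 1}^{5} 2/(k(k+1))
Partial fractions: 2/(k(k+1))=2/k - 2/(k+1)
Telescoping sum: 2(1-1/6)=2·5/6

Answer: 5/3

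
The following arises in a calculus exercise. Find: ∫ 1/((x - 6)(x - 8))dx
Partial fractions: 1/((x-6)(x-8))=A/(x-6)+B/(x-8)
A=-1/2, B=1/2
∫ [-1/2· 1/(x-6)+1/2· 1/(x-8)] dx
=(1/2)[ln|x-8| - ln|x-6|]+C

Answer: (1/2)·ln|(x-8)/(x-6)|+C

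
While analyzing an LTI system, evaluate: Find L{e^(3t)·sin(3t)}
First shifting: L{e^(at)f(t)}=F(s-a)
L{sin(3t)}=3/(s² + 9)
Shift: 3/((s-3)² + 9)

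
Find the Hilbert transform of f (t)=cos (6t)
The Hilbert transform shifts each frequency component by -pi/2.
H{cos(wt)} = sin(wt)
With w = 6: H{cos(6t)} = sin(6t)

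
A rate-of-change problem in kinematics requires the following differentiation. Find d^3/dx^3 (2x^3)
Apply power rule 3 times:
d^1: 6x^2
d^2: 12x
d^3: 12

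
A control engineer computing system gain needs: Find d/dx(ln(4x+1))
Chain rule: d/dx[ln(u)] = u'/u where u = 4x + 1
u' = 4

Answer: (4)/(4x + 1)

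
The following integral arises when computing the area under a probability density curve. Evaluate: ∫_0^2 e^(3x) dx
Antiderivative: (1/3)e^(3x)
Evaluate: (1/3)(e^6-1)

Answer: (e^6-1)/3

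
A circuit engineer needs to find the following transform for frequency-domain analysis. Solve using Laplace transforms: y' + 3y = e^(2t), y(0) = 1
Take L: sY - 1 + 3Y=1/(s-2)
Y(s + 3)=1/(s-2) + 1
Y=1/((s-2)(s + 3)) + 1/(s + 3)
Partial fractions: 1/((s-2)(s + 3))=(1/5)/(s-2) - (1/5)/(s + 3)
So Y=(1/5)/(s-2) + (4/5)/(s + 3)
Inverse Laplace transform (L^(-1){1/(s-2)}=e^(2t), L^(-1){1/(s + 3)}=e^(-3t)):

Answer: y(t)=(1/5)·e^(2t) + (4/5)·e^(-3t)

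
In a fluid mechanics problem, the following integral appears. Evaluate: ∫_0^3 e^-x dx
Antiderivative: -e^-x
Evaluate: -(e^-3-1)

Answer: (e^-3-1)/(-1)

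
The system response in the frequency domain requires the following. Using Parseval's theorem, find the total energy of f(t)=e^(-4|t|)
Parseval's theorem: E=integral |f(t)|^2 dt=(1/2pi) integral |F(omega)|^2 domega
E=integral_{-inf}^{inf} e^(-8|t|) dt=2*integral_0^inf e^(-8t) dt=2/(2*4)=1/4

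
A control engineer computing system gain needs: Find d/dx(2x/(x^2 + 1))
Quotient rule: (f/g)'=(f'g - fg')/g²
f=2x, f'=2
g=x^2+1, g'=2x

Answer: (2·(x^2+1)-4x^2)/(x^2+1)²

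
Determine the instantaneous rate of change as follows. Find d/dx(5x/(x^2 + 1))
Quotient rule: (f/g)' = (f'g - fg')/g²
f = 5x, f' = 5
g = x^2 + 1, g' = 2x

Answer: (5·(x^2 + 1) - 10x^2)/(x^2 + 1)²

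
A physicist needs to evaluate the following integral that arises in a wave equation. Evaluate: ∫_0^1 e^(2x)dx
Antiderivative: (1/2)e^(2x)
Evaluate: (1/2)(e^2-1)

Answer: (e^2-1)/2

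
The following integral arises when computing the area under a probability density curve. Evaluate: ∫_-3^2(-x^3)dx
Step 1: Find antiderivative F(x) = (-1/4)x^4
Step 2: F(2) - F(-3) = -4 - (-81/4) = 65/4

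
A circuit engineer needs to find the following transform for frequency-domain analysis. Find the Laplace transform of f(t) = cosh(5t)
L{cosh(at)}=s/(s²-a²)
L{cosh(5t)}=s/(s²-25)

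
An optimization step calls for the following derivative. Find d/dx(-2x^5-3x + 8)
Power rule: d/dx(ax^n) = n·a·x^(n-1)
Term by term: -10·x^4 - 3

Answer: -10x^4 - 3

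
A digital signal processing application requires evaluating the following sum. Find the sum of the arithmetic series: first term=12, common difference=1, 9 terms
Last term: a_n = 12+(9-1)·1 = 20
Sum = n(a_1+a_n)/2 = 9(12+20)/2 = 144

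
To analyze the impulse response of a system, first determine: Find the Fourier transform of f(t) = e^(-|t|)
Using the standard pair: F{e^(-a|t|)}=2a/(a^2+omega^2)
With a=1: F(omega)=2/(1+omega^2)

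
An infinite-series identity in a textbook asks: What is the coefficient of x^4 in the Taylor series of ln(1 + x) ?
ln(1 + x)=Σ (-1)^(n + 1) x^n/n
Coefficient of x^4=(-1)^5/4=-1/4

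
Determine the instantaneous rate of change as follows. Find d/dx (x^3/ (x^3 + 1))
Quotient rule: (f/g)'=(f'g - fg')/g²
f=x^3, f'=3x^2
g=x^3+1, g'=3x^2

Answer: (3x^2·(x^3+1)-3x^5)/(x^3+1)²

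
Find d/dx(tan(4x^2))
Chain rule: d/dx[tan(u)]=sec²(u)·u' where u=4x^2
u'=8x

Answer: 8x·sec²(4x^2)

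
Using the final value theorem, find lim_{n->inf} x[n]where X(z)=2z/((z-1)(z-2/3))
Final value theorem: lim x[n]=lim_{z->1} (z-1)*X(z)
(z-1)*X(z)=2z/(z-2/3)
As z->1: 2/(1-2/3)=2/(1/3)=6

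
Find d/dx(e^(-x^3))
Chain rule: d/dx[e^u] = e^u · u' where u = -x^3
u' = -3x^2

Answer: -3x^2·e^(-x^3)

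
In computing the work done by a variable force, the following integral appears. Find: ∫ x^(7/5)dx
Power rule: ∫ x^(7/5) dx=x^(12/5)/(12/5)+C

Answer: (5/12)·x^(12/5)+C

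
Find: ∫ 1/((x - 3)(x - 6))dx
Partial fractions: 1/((x-3)(x-6))=A/(x-3) + B/(x-6)
A=-1/3, B=1/3
∫ [-1/3· 1/(x-3) + 1/3· 1/(x-6)] dx
=(1/3)[ln|x-6| - ln|x-3|] + C

Answer: (1/3)·ln|(x-6)/(x-3)| + C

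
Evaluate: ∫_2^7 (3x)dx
Step 1: Find antiderivative F(x) = (3/2)x^2
Step 2: F(7) - F(2) = 147/2 - (6) = 135/2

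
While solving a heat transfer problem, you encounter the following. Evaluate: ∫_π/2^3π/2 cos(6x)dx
Antiderivative: sin(6x)/6
Evaluate at bounds: [sin(6·3π/2)/6] - [sin(6·π/2)/6]
=((0) - (0))/6=0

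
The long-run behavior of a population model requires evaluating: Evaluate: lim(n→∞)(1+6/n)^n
This is the definition of e^6: lim(1+6/n)^n=e^6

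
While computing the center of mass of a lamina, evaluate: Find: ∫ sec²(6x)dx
Since d/dx[tan(6x)] = 6sec²(6x), integral = tan(6x)/6+C

Answer: (1/6)tan(6x)+C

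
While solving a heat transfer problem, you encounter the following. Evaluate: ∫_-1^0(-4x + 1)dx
Step 1: Find antiderivative F(x)=-2x^2 + x
Step 2: F(0) - F(-1)=0 - (-3)=3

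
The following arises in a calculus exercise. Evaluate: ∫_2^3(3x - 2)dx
Step 1: Find antiderivative F(x) = (3/2)x^2 - 2x
Step 2: F(3) - F(2) = 15/2 - (2) = 11/2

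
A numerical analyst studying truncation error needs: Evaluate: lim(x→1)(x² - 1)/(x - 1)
Factor: (x² - 1)=(x-1)(x + 1)
Cancel (x-1): lim(x→1) (x + 1)=2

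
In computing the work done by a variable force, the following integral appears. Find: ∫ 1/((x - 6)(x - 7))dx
Partial fractions: 1/((x-6)(x-7))=A/(x-6) + B/(x-7)
A=-1, B=1
∫ [-1· 1/(x-6) + 1· 1/(x-7)] dx
=(1)[ln|x-7| - ln|x-6|] + C

Answer: ln|(x-7)/(x-6)| + C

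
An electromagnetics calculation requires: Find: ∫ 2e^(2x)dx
Since d/dx[e^(2x)] = 2e^(2x), we get 1 e^(2x)+C

Answer: e^(2x)+C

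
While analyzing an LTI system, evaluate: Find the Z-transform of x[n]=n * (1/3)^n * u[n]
Using the property Z{n*a^n*u[n]} = az/(z-a)^2
With a = 1/3: X(z) = (1/3)z/(z - 1/3)^2, |z| > 1/3

Answer: (1/3)z/(z - 1/3)^2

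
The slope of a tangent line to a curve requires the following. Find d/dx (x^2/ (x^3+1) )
Quotient rule: (f/g)' = (f'g - fg')/g²
f = x^2, f' = 2x
g = x^3+1, g' = 3x^2

Answer: (2x·(x^3+1)-3x^4)/(x^3+1)²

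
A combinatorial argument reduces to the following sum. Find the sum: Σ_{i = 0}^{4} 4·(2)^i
Geometric series: S = a(1 - r^n)/(1 - r)
a = 4, r = 2, n = 5
S = 4(1-32)/-1 = 124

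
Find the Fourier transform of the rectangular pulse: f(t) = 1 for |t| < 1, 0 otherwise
F(omega) = integral from -1 to 1 of e^(-j * omega * t) dt
= 2 * sin(1 * omega)/omega = 2 * sinc(1 * omega/pi)

Answer: 2 * sin(1 * omega)/omega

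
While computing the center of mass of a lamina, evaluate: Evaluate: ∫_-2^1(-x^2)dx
Step 1: Find antiderivative F(x)=(-1/3)x^3
Step 2: F(1) - F(-2)=-1/3 - (8/3)=-3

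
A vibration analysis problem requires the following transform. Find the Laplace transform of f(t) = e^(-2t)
L{e^(at)} = 1/(s-a)
L{e^(-2t)} = 1/(s + 2)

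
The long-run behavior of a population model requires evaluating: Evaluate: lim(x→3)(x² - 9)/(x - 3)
Factor: (x² - 9) = (x-3)(x+3)
Cancel (x-3): lim(x→3) (x+3) = 6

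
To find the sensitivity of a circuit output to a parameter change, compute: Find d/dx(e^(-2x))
Chain rule: d/dx[e^u] = e^u · u' where u = -2x
u' = -2

Answer: -2·e^(-2x)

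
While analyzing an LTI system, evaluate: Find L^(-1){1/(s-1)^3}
L^(-1){1/(s-a)^n} = t^(n-1)·e^(at)/(n-1)!
Here a = 1, n = 3: t^2·e^(t)/2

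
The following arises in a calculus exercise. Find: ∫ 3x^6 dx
Using power rule: ∫ 3x^6 dx=3/7 x^7+C=(3/7)x^7+C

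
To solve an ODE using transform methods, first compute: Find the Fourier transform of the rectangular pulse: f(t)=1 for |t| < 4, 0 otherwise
F(omega)=integral from -4 to 4 of e^(-j*omega*t) dt
=2*sin(4*omega)/omega=8*sinc(4*omega/pi)

Answer: 2*sin(4*omega)/omega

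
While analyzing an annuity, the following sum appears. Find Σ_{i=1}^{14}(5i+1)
= 5·Σ i+1·14 = 5·105+14 = 539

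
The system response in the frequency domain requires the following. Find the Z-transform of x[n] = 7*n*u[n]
Z{n * u[n]} = z/(z-1)^2
By linearity: Z{7 * n * u[n]} = 7z/(z-1)^2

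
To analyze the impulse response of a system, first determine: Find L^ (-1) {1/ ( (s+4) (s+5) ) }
Partial fractions: 1/((s+4)(s+5)) = A/(s+4)+B/(s+5)
Cover-up: A = 1/(s+5)|_{s = -4} = 1; B = 1/(s+4)|_{s = -5} = -1
L^(-1) = e^(-4t) - e^(-5t)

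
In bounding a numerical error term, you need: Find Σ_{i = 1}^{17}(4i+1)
= 4·Σ i + 1·17 = 4·153 + 17 = 629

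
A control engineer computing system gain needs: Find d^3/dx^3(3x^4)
Apply power rule 3 times:
d^1: 12x^3
d^2: 36x^2
d^3: 72x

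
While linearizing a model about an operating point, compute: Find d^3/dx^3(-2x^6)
Apply power rule 3 times:
d^1: -12x^5
d^2: -60x^4
d^3: -240x^3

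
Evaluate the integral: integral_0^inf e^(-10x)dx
integral_0^inf e^(-10x) dx=[-1/10*e^(-10x)]_0^inf
=0 - (-1/10)=1/10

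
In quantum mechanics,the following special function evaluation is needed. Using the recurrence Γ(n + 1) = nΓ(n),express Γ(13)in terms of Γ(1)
Γ(13)=12Γ(12)=12·11Γ(11)=...=12!·Γ(1)=479001600·Γ(1)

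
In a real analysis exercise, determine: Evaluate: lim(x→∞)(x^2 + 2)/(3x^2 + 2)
Divide numerator and denominator by x^2:
lim (1+2/x^2)/(3+2/x^2) = 1/3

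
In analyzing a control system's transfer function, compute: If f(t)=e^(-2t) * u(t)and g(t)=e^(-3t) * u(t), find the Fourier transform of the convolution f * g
By the convolution theorem: F{f*g}=F(omega)*G(omega)
F(omega)=1/(2 + j*omega), G(omega)=1/(3 + j*omega)
F{f*g}=1/((2 + j*omega)(3 + j*omega))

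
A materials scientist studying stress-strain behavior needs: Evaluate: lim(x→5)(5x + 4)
Polynomial is continuous, so substitute x = 5:
5·5+4 = 29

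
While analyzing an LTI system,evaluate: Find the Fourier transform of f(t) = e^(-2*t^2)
The Fourier transform of a Gaussian e^(-a*t^2) is sqrt(pi/a)*e^(-omega^2/(4a)).
With a = 2: F(omega) = sqrt(pi/2)*e^(-omega^2/8)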